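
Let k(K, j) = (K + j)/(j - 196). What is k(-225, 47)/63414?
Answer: 89/4724343 ≈ 1.8839e-5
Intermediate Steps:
k(K, j) = (K + j)/(-196 + j)
k(-225, 47)/63414 = ((-225 + 47)/(-196 + 47))/63414 = (-178/(-149))*(1/63414) = -1/149*(-178)*(1/63414) = (178/149)*(1/63414) = 89/4724343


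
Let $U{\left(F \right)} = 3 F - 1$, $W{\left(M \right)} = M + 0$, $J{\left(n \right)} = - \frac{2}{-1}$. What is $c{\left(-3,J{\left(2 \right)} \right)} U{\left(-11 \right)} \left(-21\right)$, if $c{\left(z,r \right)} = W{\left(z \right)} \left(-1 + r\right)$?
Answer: $-2142$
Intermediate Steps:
$J{\left(n \right)} = 2$ ($J{\left(n \right)} = \left(-2\right) \left(-1\right) = 2$)
$W{\left(M \right)} = M$
$c{\left(z,r \right)} = z \left(-1 + r\right)$
$U{\left(F \right)} = -1 + 3 F$
$c{\left(-3,J{\left(2 \right)} \right)} U{\left(-11 \right)} \left(-21\right) = - 3 \left(-1 + 2\right) \left(-1 + 3 \left(-11\right)\right) \left(-21\right) = \left(-3\right) 1 \left(-1 - 33\right) \left(-21\right) = \left(-3\right) \left(-34\right) \left(-21\right) = 102 \left(-21\right) = -2142$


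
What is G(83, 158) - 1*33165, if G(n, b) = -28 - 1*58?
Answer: -33251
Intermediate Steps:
G(n, b) = -86 (G(n, b) = -28 - 58 = -86)
G(83, 158) - 1*33165 = -86 - 1*33165 = -86 - 33165 = -33251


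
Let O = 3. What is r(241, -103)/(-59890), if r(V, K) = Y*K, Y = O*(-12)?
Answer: -1854/29945 ≈ -0.061913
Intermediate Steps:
Y = -36 (Y = 3*(-12) = -36)
r(V, K) = -36*K
r(241, -103)/(-59890) = -36*(-103)/(-59890) = 3708*(-1/59890) = -1854/29945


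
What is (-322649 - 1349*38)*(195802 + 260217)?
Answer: -170510520309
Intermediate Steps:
(-322649 - 1349*38)*(195802 + 260217) = (-322649 - 51262)*456019 = -373911*456019 = -170510520309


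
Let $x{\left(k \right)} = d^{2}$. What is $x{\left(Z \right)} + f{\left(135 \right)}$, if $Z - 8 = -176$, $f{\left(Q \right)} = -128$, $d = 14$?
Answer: $68$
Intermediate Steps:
$Z = -168$ ($Z = 8 - 176 = -168$)
$x{\left(k \right)} = 196$ ($x{\left(k \right)} = 14^{2} = 196$)
$x{\left(Z \right)} + f{\left(135 \right)} = 196 - 128 = 68$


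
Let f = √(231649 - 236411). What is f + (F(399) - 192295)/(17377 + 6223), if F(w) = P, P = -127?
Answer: -96211/11800 + I*√4762 ≈ -8.1535 + 69.007*I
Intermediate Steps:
F(w) = -127
f = I*√4762 (f = √(-4762) = I*√4762 ≈ 69.007*I)
f + (F(399) - 192295)/(17377 + 6223) = I*√4762 + (-127 - 192295)/(17377 + 6223) = I*√4762 - 192422/23600 = I*√4762 - 192422*1/23600 = I*√4762 - 96211/11800 = -96211/11800 + I*√4762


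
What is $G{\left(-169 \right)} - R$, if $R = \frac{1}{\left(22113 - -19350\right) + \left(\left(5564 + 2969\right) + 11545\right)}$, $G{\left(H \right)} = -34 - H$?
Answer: $\frac{8308034}{61541} \approx 135.0$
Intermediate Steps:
$R = \frac{1}{61541}$ ($R = \frac{1}{\left(22113 + 19350\right) + \left(8533 + 11545\right)} = \frac{1}{41463 + 20078} = \frac{1}{61541} \approx 1.6249 \cdot 10^{-5}$)
$G{\left(-169 \right)} - R = \left(-34 - -169\right) - \frac{1}{61541} = \left(-34 + 169\right) - \frac{1}{61541} = 135 - \frac{1}{61541} = \frac{8308034}{61541}$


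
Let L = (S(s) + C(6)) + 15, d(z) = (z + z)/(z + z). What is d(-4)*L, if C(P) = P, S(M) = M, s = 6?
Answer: 27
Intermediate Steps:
d(z) = 1 (d(z) = (2*z)/((2*z)) = (2*z)*(1/(2*z)) = 1)
L = 27 (L = (6 + 6) + 15 = 12 + 15 = 27)
d(-4)*L = 1*27 = 27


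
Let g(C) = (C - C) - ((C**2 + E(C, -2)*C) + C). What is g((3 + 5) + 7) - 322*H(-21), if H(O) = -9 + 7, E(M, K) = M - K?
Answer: 149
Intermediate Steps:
H(O) = -2
g(C) = -C - C**2 - C*(2 + C) (g(C) = (C - C) - ((C**2 + (C - 1*(-2))*C) + C) = 0 - ((C**2 + (C + 2)*C) + C) = 0 - ((C**2 + (2 + C)*C) + C) = 0 - ((C**2 + C*(2 + C)) + C) = 0 - (C + C**2 + C*(2 + C)) = 0 + (-C - C**2 - C*(2 + C)) = -C - C**2 - C*(2 + C))
g((3 + 5) + 7) - 322*H(-21) = -((3 + 5) + 7)*(3 + 2*((3 + 5) + 7)) - 322*(-2) = -(8 + 7)*(3 + 2*(8 + 7)) + 644 = -1*15*(3 + 2*15) + 644 = -1*15*(3 + 30) + 644 = -1*15*33 + 644 = -495 + 644 = 149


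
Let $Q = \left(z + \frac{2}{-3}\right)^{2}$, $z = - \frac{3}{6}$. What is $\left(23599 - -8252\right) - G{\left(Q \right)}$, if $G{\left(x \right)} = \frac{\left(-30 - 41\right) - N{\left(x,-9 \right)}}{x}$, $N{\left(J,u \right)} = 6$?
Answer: $\frac{223353}{7} \approx 31908.0$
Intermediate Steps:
$z = - \frac{1}{2}$ ($z = \left(-3\right) \frac{1}{6} = - \frac{1}{2} \approx -0.5$)
$Q = \frac{49}{36}$ ($Q = \left(- \frac{1}{2} + \frac{2}{-3}\right)^{2} = \left(- \frac{1}{2} + 2 \left(- \frac{1}{3}\right)\right)^{2} = \left(- \frac{1}{2} - \frac{2}{3}\right)^{2} = \left(- \frac{7}{6}\right)^{2} = \frac{49}{36} \approx 1.3611$)
$G{\left(x \right)} = - \frac{77}{x}$ ($G{\left(x \right)} = \frac{\left(-30 - 41\right) - 6}{x} = \frac{-71 - 6}{x} = - \frac{77}{x}$)
$\left(23599 - -8252\right) - G{\left(Q \right)} = \left(23599 - -8252\right) - - \frac{77}{\frac{49}{36}} = \left(23599 + 8252\right) - \left(-77\right) \frac{36}{49} = 31851 - - \frac{396}{7} = 31851 + \frac{396}{7} = \frac{223353}{7}$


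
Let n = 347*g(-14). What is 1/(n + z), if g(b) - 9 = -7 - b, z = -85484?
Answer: -1/79932 ≈ -1.2511e-5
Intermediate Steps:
g(b) = 2 - b (g(b) = 9 + (-7 - b) = 2 - b)
n = 5552 (n = 347*(2 - 1*(-14)) = 347*(2 + 14) = 347*16 = 5552)
1/(n + z) = 1/(5552 - 85484) = 1/(-79932) = -1/79932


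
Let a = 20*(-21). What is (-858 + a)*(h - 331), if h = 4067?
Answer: -4774608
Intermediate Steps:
a = -420
(-858 + a)*(h - 331) = (-858 - 420)*(4067 - 331) = -1278*3736 = -4774608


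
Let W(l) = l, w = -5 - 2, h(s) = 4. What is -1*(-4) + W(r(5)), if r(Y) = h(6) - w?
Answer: 15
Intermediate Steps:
w = -7
r(Y) = 11 (r(Y) = 4 - 1*(-7) = 4 + 7 = 11)
-1*(-4) + W(r(5)) = -1*(-4) + 11 = 4 + 11 = 15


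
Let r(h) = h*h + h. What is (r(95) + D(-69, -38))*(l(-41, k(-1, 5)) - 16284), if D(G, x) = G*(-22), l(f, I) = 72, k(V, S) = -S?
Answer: -172463256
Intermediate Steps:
r(h) = h + h**2 (r(h) = h**2 + h = h + h**2)
D(G, x) = -22*G
(r(95) + D(-69, -38))*(l(-41, k(-1, 5)) - 16284) = (95*(1 + 95) - 22*(-69))*(72 - 16284) = (95*96 + 1518)*(-16212) = (9120 + 1518)*(-16212) = 10638*(-16212) = -172463256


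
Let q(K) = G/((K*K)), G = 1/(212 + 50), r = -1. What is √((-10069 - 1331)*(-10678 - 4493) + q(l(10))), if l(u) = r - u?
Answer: √1436504572245862/2882 ≈ 13151.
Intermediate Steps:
G = 1/262 ≈ 0.0038168
l(u) = -1 - u
q(K) = 1/(262*K²) (q(K) = 1/(262*((K*K))) = 1/(262*(K²)) = 1/(262*K²))
√((-10069 - 1331)*(-10678 - 4493) + q(l(10))) = √((-10069 - 1331)*(-10678 - 4493) + 1/(262*(-1 - 1*10)²)) = √(-11400*(-15171) + 1/(262*(-1 - 10)²)) = √(172949400 + (1/262)/(-11)²) = √(172949400 + (1/262)*(1/121)) = √(172949400 + 1/31702) = √(5482841878801/31702) = √1436504572245862/2882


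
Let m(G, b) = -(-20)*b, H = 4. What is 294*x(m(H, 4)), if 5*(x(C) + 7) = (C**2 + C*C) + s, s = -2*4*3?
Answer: 3745854/5 ≈ 7.4917e+5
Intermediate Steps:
m(G, b) = 20*b
s = -24 (s = -8*3 = -24)
x(C) = -59/5 + 2*C**2/5 (x(C) = -7 + ((C**2 + C*C) - 24)/5 = -7 + ((C**2 + C**2) - 24)/5 = -7 + (2*C**2 - 24)/5 = -7 + (-24 + 2*C**2)/5 = -7 + (-24/5 + 2*C**2/5) = -59/5 + 2*C**2/5)
294*x(m(H, 4)) = 294*(-59/5 + 2*(20*4)**2/5) = 294*(-59/5 + (2/5)*80**2) = 294*(-59/5 + (2/5)*6400) = 294*(-59/5 + 2560) = 294*(12741/5) = 3745854/5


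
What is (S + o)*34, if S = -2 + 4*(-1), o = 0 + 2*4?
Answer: 68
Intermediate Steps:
o = 8 (o = 0 + 8 = 8)
S = -6 (S = -2 - 4 = -6)
(S + o)*34 = (-6 + 8)*34 = 2*34 = 68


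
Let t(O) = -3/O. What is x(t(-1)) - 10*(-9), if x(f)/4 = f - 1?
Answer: 98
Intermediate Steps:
x(f) = -4 + 4*f (x(f) = 4*(f - 1) = 4*(-1 + f) = -4 + 4*f)
x(t(-1)) - 10*(-9) = (-4 + 4*(-3/(-1))) - 10*(-9) = (-4 + 4*(-3*(-1))) + 90 = (-4 + 4*3) + 90 = (-4 + 12) + 90 = 8 + 90 = 98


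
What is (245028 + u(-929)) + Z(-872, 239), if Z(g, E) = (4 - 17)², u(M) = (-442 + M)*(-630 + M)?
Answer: 2382586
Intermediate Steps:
u(M) = (-630 + M)*(-442 + M)
Z(g, E) = 169 (Z(g, E) = (-13)² = 169)
(245028 + u(-929)) + Z(-872, 239) = (245028 + (278460 + (-929)² - 1072*(-929))) + 169 = (245028 + (278460 + 863041 + 995888)) + 169 = (245028 + 2137389) + 169 = 2382417 + 169 = 2382586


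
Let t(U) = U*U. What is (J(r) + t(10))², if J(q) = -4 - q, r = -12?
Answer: 11664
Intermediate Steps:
t(U) = U²
(J(r) + t(10))² = ((-4 - 1*(-12)) + 10²)² = ((-4 + 12) + 100)² = (8 + 100)² = 108² = 11664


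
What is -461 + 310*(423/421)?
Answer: -62951/421 ≈ -149.53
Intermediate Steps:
-461 + 310*(423/421) = -461 + 131130/421 = -62951/421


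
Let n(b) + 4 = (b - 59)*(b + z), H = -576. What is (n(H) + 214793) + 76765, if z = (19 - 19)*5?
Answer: 657314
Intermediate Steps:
z = 0 (z = 0*5 = 0)
n(b) = -4 + b*(-59 + b) (n(b) = -4 + (b - 59)*(b + 0) = -4 + (-59 + b)*b = -4 + b*(-59 + b))
(n(H) + 214793) + 76765 = ((-4 + (-576)² - 59*(-576)) + 214793) + 76765 = ((-4 + 331776 + 33984) + 214793) + 76765 = (365756 + 214793) + 76765 = 580549 + 76765 = 657314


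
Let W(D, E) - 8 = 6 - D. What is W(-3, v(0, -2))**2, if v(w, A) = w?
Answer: 289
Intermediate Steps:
W(D, E) = 14 - D (W(D, E) = 8 + (6 - D) = 14 - D)
W(-3, v(0, -2))**2 = (14 - 1*(-3))**2 = (14 + 3)**2 = 17**2 = 289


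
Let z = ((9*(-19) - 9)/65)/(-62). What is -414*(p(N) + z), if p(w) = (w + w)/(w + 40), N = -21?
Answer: 6865776/7657 ≈ 896.67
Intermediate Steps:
p(w) = 2*w/(40 + w) (p(w) = (2*w)/(40 + w) = 2*w/(40 + w))
z = 18/403 (z = ((-171 - 9)*(1/65))*(-1/62) = -180*1/65*(-1/62) = -36/13*(-1/62) = 18/403 ≈ 0.044665)
-414*(p(N) + z) = -414*(2*(-21)/(40 - 21) + 18/403) = -414*(2*(-21)/19 + 18/403) = -414*(2*(-21)*(1/19) + 18/403) = -414*(-42/19 + 18/403) = -414*(-16584/7657) = 6865776/7657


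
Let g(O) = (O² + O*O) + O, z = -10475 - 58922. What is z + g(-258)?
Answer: 63473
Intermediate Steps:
z = -69397
g(O) = O + 2*O² (g(O) = (O² + O²) + O = 2*O² + O = O + 2*O²)
z + g(-258) = -69397 - 258*(1 + 2*(-258)) = -69397 - 258*(1 - 516) = -69397 - 258*(-515) = -69397 + 132870 = 63473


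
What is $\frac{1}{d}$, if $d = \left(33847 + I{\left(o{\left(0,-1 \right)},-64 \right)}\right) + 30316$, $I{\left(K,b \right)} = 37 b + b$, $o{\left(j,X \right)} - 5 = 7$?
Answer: $\frac{1}{61731} \approx 1.6199 \cdot 10^{-5}$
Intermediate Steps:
$o{\left(j,X \right)} = 12$ ($o{\left(j,X \right)} = 5 + 7 = 12$)
$I{\left(K,b \right)} = 38 b$
$d = 61731$ ($d = \left(33847 + 38 \left(-64\right)\right) + 30316 = \left(33847 - 2432\right) + 30316 = 31415 + 30316 = 61731$)
$\frac{1}{d} = \frac{1}{61731}$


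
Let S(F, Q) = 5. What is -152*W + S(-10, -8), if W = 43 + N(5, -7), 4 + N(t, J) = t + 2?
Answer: -6987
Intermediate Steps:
N(t, J) = -2 + t (N(t, J) = -4 + (t + 2) = -4 + (2 + t) = -2 + t)
W = 46 (W = 43 + (-2 + 5) = 43 + 3 = 46)
-152*W + S(-10, -8) = -152*46 + 5 = -6992 + 5 = -6987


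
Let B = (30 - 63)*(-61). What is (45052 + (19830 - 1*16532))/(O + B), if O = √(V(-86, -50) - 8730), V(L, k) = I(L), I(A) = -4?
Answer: 8848050/369173 - 48350*I*√8734/4060903 ≈ 23.967 - 1.1127*I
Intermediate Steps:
B = 2013 (B = -33*(-61) = 2013)
V(L, k) = -4
O = I*√8734 (O = √(-4 - 8730) = √(-8734) = I*√8734 ≈ 93.456*I)
(45052 + (19830 - 1*16532))/(O + B) = (45052 + (19830 - 1*16532))/(I*√8734 + 2013) = (45052 + (19830 - 16532))/(2013 + I*√8734) = (45052 + 3298)/(2013 + I*√8734) = 48350/(2013 + I*√8734)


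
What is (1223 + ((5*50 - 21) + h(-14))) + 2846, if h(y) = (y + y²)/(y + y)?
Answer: 8583/2 ≈ 4291.5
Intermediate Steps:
h(y) = (y + y²)/(2*y) (h(y) = (y + y²)/((2*y)) = (y + y²)*(1/(2*y)) = (y + y²)/(2*y))
(1223 + ((5*50 - 21) + h(-14))) + 2846 = (1223 + ((5*50 - 21) + (½ + (½)*(-14)))) + 2846 = (1223 + ((250 - 21) + (½ - 7))) + 2846 = (1223 + (229 - 13/2)) + 2846 = (1223 + 445/2) + 2846 = 2891/2 + 2846 = 8583/2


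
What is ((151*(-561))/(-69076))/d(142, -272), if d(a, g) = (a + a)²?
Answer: 84711/5571393856 ≈ 1.5205e-5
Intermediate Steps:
d(a, g) = 4*a² (d(a, g) = (2*a)² = 4*a²)
((151*(-561))/(-69076))/d(142, -272) = ((151*(-561))/(-69076))/((4*142²)) = (-84711*(-1/69076))/((4*20164)) = (84711/69076)/80656 = (84711/69076)*(1/80656) = 84711/5571393856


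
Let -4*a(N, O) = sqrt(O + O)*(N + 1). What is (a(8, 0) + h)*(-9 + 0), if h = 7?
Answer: -63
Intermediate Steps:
a(N, O) = -sqrt(2)*sqrt(O)*(1 + N)/4 (a(N, O) = -sqrt(O + O)*(N + 1)/4 = -sqrt(2*O)*(1 + N)/4 = -sqrt(2)*sqrt(O)*(1 + N)/4)
(a(8, 0) + h)*(-9 + 0) = (sqrt(2)*sqrt(0)*(-1 - 1*8)/4 + 7)*(-9 + 0) = ((1/4)*sqrt(2)*0*(-1 - 8) + 7)*(-9) = ((1/4)*sqrt(2)*0*(-9) + 7)*(-9) = (0 + 7)*(-9) = 7*(-9) = -63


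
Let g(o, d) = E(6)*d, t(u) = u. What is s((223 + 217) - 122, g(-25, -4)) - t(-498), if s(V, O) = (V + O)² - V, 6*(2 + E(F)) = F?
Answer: 103864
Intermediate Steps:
E(F) = -2 + F/6
g(o, d) = -d (g(o, d) = (-2 + (⅙)*6)*d = (-2 + 1)*d = -d)
s(V, O) = (O + V)² - V
s((223 + 217) - 122, g(-25, -4)) - t(-498) = ((-1*(-4) + ((223 + 217) - 122))² - ((223 + 217) - 122)) - 1*(-498) = ((4 + (440 - 122))² - (440 - 122)) + 498 = ((4 + 318)² - 1*318) + 498 = (322² - 318) + 498 = (103684 - 318) + 498 = 103366 + 498 = 103864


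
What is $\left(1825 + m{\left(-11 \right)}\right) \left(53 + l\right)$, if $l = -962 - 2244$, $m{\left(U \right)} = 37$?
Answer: $-5870886$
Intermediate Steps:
$l = -3206$ ($l = -962 - 2244 = -3206$)
$\left(1825 + m{\left(-11 \right)}\right) \left(53 + l\right) = \left(1825 + 37\right) \left(53 - 3206\right) = 1862 \left(-3153\right) = -5870886$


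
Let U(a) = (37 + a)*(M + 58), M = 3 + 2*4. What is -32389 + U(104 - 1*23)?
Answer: -24247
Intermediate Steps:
M = 11 (M = 3 + 8 = 11)
U(a) = 2553 + 69*a (U(a) = (37 + a)*(11 + 58) = (37 + a)*69 = 2553 + 69*a)
-32389 + U(104 - 1*23) = -32389 + (2553 + 69*(104 - 1*23)) = -32389 + (2553 + 69*(104 - 23)) = -32389 + (2553 + 69*81) = -32389 + (2553 + 5589) = -32389 + 8142 = -24247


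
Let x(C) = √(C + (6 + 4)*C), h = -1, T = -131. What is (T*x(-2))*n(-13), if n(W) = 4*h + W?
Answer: 2227*I*√22 ≈ 10446.0*I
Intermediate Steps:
n(W) = -4 + W (n(W) = 4*(-1) + W = -4 + W)
x(C) = √11*√C (x(C) = √(C + 10*C) = √(11*C) = √11*√C)
(T*x(-2))*n(-13) = (-131*√11*√(-2))*(-4 - 13) = -131*√11*I*√2*(-17) = -131*I*√22*(-17) = 2227*I*√22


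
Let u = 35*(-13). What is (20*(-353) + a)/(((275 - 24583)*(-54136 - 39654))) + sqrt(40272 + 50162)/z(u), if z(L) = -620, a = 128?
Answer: -1733/569961830 - sqrt(90434)/620 ≈ -0.48504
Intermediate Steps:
u = -455
(20*(-353) + a)/(((275 - 24583)*(-54136 - 39654))) + sqrt(40272 + 50162)/z(u) = (20*(-353) + 128)/(((275 - 24583)*(-54136 - 39654))) + sqrt(40272 + 50162)/(-620) = (-7060 + 128)/((-24308*(-93790))) + sqrt(90434)*(-1/620) = -6932/2279847320 - sqrt(90434)/620 = -6932*1/2279847320 - sqrt(90434)/620 = -1733/569961830 - sqrt(90434)/620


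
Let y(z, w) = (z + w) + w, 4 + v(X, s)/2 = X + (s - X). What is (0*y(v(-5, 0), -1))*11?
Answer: 0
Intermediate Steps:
v(X, s) = -8 + 2*s (v(X, s) = -8 + 2*(X + (s - X)) = -8 + 2*s)
y(z, w) = z + 2*w (y(z, w) = (w + z) + w = z + 2*w)
(0*y(v(-5, 0), -1))*11 = (0*((-8 + 2*0) + 2*(-1)))*11 = (0*((-8 + 0) - 2))*11 = (0*(-8 - 2))*11 = (0*(-10))*11 = 0*11 = 0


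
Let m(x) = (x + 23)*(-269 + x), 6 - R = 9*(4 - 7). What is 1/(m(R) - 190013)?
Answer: -1/203229 ≈ -4.9206e-6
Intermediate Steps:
R = 33 (R = 6 - 9*(4 - 7) = 6 - 9*(-3) = 6 - 1*(-27) = 6 + 27 = 33)
m(x) = (-269 + x)*(23 + x) (m(x) = (23 + x)*(-269 + x) = (-269 + x)*(23 + x))
1/(m(R) - 190013) = 1/((-6187 + 33² - 246*33) - 190013) = 1/((-6187 + 1089 - 8118) - 190013) = 1/(-13216 - 190013) = 1/(-203229) = -1/203229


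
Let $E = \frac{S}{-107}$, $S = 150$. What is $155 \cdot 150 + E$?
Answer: $\frac{2487600}{107} \approx 23249.0$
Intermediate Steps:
$E = - \frac{150}{107}$ ($E = \frac{150}{-107} = 150 \left(- \frac{1}{107}\right) = - \frac{150}{107} \approx -1.4019$)
$155 \cdot 150 + E = 155 \cdot 150 - \frac{150}{107} = 23250 - \frac{150}{107} = \frac{2487600}{107}$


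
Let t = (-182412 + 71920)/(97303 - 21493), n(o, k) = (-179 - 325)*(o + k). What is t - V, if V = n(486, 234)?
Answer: 13754911154/37905 ≈ 3.6288e+5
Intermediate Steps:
n(o, k) = -504*k - 504*o (n(o, k) = -504*(k + o) = -504*k - 504*o)
t = -55246/37905 (t = -110492/75810 = -110492*1/75810 = -55246/37905 ≈ -1.4575)
V = -362880 (V = -504*234 - 504*486 = -117936 - 244944 = -362880)
t - V = -55246/37905 - 1*(-362880) = -55246/37905 + 362880 = 13754911154/37905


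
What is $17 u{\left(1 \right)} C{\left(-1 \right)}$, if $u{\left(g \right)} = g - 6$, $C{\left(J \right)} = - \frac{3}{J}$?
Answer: $-255$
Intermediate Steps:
$u{\left(g \right)} = -6 + g$ ($u{\left(g \right)} = g - 6 = -6 + g$)
$17 u{\left(1 \right)} C{\left(-1 \right)} = 17 \left(-6 + 1\right) \left(- \frac{3}{-1}\right) = 17 \left(-5\right) \left(\left(-3\right) \left(-1\right)\right) = \left(-85\right) 3 = -255$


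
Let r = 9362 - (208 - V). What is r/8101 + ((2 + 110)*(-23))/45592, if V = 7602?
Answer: 92883922/46167599 ≈ 2.0119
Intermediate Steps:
r = 16756 (r = 9362 - (208 - 1*7602) = 9362 - (208 - 7602) = 9362 - 1*(-7394) = 9362 + 7394 = 16756)
r/8101 + ((2 + 110)*(-23))/45592 = 16756/8101 + ((2 + 110)*(-23))/45592 = 16756*(1/8101) + (112*(-23))*(1/45592) = 16756/8101 - 2576*1/45592 = 16756/8101 - 322/5699 = 92883922/46167599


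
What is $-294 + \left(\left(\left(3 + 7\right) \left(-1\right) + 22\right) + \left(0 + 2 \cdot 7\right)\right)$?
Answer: $-268$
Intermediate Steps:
$-294 + \left(\left(\left(3 + 7\right) \left(-1\right) + 22\right) + \left(0 + 2 \cdot 7\right)\right) = -294 + \left(\left(10 \left(-1\right) + 22\right) + \left(0 + 14\right)\right) = -294 + \left(\left(-10 + 22\right) + 14\right) = -294 + \left(12 + 14\right) = -294 + 26 = -268$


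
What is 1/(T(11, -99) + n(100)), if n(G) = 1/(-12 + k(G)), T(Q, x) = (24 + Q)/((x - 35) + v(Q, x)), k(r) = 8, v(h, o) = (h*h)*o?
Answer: -48452/12253 ≈ -3.9543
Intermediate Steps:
v(h, o) = o*h² (v(h, o) = h²*o = o*h²)
T(Q, x) = (24 + Q)/(-35 + x + x*Q²) (T(Q, x) = (24 + Q)/((x - 35) + x*Q²) = (24 + Q)/((-35 + x) + x*Q²) = (24 + Q)/(-35 + x + x*Q²))
n(G) = -¼ (n(G) = 1/(-12 + 8) = 1/(-4) = -¼)
1/(T(11, -99) + n(100)) = 1/((24 + 11)/(-35 - 99 - 99*11²) - ¼) = 1/(35/(-35 - 99 - 99*121) - ¼) = 1/(35/(-35 - 99 - 11979) - ¼) = 1/(35/(-12113) - ¼) = 1/(-1/12113*35 - ¼) = 1/(-35/12113 - ¼) = 1/(-12253/48452) = -48452/12253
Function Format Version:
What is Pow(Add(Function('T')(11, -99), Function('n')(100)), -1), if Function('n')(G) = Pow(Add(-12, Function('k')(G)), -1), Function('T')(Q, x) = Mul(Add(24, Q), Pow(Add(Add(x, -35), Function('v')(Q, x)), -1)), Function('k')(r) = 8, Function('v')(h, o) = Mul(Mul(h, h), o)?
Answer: Rational(-48452, 12253) ≈ -3.9543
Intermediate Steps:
Function('v')(h, o) = Mul(o, Pow(h, 2)) (Function('v')(h, o) = Mul(Pow(h, 2), o) = Mul(o, Pow(h, 2)))
Function('T')(Q, x) = Mul(Pow(Add(-35, x, Mul(x, Pow(Q, 2))), -1), Add(24, Q)) (Function('T')(Q, x) = Mul(Add(24, Q), Pow(Add(Add(x, -35), Mul(x, Pow(Q, 2))), -1)) = Mul(Add(24, Q), Pow(Add(Add(-35, x), Mul(x, Pow(Q, 2))), -1)) = Mul(Add(24, Q), Pow(Add(-35, x, Mul(x, Pow(Q, 2))), -1)) = Mul(Pow(Add(-35, x, Mul(x, Pow(Q, 2))), -1), Add(24, Q)))
Function('n')(G) = Rational(-1, 4) (Function('n')(G) = Pow(Add(-12, 8), -1) = Pow(-4, -1) = Rational(-1, 4))
Pow(Add(Function('T')(11, -99), Function('n')(100)), -1) = Pow(Add(Mul(Pow(Add(-35, -99, Mul(-99, Pow(11, 2))), -1), Add(24, 11)), Rational(-1, 4)), -1) = Pow(Add(Mul(Pow(Add(-35, -99, Mul(-99, 121)), -1), 35), Rational(-1, 4)), -1) = Pow(Add(Mul(Pow(Add(-35, -99, -11979), -1), 35), Rational(-1, 4)), -1) = Pow(Add(Mul(Pow(-12113, -1), 35), Rational(-1, 4)), -1) = Pow(Add(Mul(Rational(-1, 12113), 35), Rational(-1, 4)), -1) = Pow(Add(Rational(-35, 12113), Rational(-1, 4)), -1) = Pow(Rational(-12253, 48452), -1) = Rational(-48452, 12253)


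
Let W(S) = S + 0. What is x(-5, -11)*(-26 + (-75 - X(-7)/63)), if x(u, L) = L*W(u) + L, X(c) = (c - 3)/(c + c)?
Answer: -1960024/441 ≈ -4444.5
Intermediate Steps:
X(c) = (-3 + c)/(2*c) (X(c) = (-3 + c)/((2*c)) = (-3 + c)*(1/(2*c)) = (-3 + c)/(2*c))
W(S) = S
x(u, L) = L + L*u (x(u, L) = L*u + L = L + L*u)
x(-5, -11)*(-26 + (-75 - X(-7)/63)) = (-11*(1 - 5))*(-26 + (-75 - (½)*(-3 - 7)/(-7)/63)) = (-11*(-4))*(-26 + (-75 - (½)*(-⅐)*(-10)/63)) = 44*(-26 + (-75 - 5/(7*63))) = 44*(-26 + (-75 - 1*5/441)) = 44*(-26 + (-75 - 5/441)) = 44*(-26 - 33080/441) = 44*(-44546/441) = -1960024/441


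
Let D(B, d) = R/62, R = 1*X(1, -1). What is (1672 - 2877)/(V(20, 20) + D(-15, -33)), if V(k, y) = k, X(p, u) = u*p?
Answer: -74710/1239 ≈ -60.299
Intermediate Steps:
X(p, u) = p*u
R = -1 (R = 1*(1*(-1)) = 1*(-1) = -1)
D(B, d) = -1/62
(1672 - 2877)/(V(20, 20) + D(-15, -33)) = (1672 - 2877)/(20 - 1/62) = -1205/1239/62 = -1205*62/1239 = -74710/1239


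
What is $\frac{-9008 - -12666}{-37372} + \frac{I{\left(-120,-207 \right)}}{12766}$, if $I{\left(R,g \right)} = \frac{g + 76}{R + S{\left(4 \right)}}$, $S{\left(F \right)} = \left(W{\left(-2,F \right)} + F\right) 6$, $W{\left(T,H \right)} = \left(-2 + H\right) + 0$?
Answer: $- \frac{979434655}{10018909992} \approx -0.097759$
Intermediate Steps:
$W{\left(T,H \right)} = -2 + H$
$S{\left(F \right)} = -12 + 12 F$ ($S{\left(F \right)} = \left(\left(-2 + F\right) + F\right) 6 = \left(-2 + 2 F\right) 6 = -12 + 12 F$)
$I{\left(R,g \right)} = \frac{76 + g}{36 + R}$ ($I{\left(R,g \right)} = \frac{g + 76}{R + \left(-12 + 12 \cdot 4\right)} = \frac{76 + g}{R + \left(-12 + 48\right)} = \frac{76 + g}{R + 36} = \frac{76 + g}{36 + R}$)
$\frac{-9008 - -12666}{-37372} + \frac{I{\left(-120,-207 \right)}}{12766} = \frac{-9008 - -12666}{-37372} + \frac{\frac{1}{36 - 120} \left(76 - 207\right)}{12766} = \left(-9008 + 12666\right) \left(- \frac{1}{37372}\right) + \frac{1}{-84} \left(-131\right) \frac{1}{12766} = 3658 \left(- \frac{1}{37372}\right) + \left(- \frac{1}{84}\right) \left(-131\right) \frac{1}{12766} = - \frac{1829}{18686} + \frac{131}{84} \cdot \frac{1}{12766} = - \frac{1829}{18686} + \frac{131}{1072344} = - \frac{979434655}{10018909992}$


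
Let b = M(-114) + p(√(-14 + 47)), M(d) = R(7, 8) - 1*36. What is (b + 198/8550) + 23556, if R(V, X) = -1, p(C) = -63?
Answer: 11141611/475 ≈ 23456.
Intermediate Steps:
M(d) = -37 (M(d) = -1 - 1*36 = -1 - 36 = -37)
b = -100 (b = -37 - 63 = -100)
(b + 198/8550) + 23556 = (-100 + 198/8550) + 23556 = (-100 + 198*(1/8550)) + 23556 = (-100 + 11/475) + 23556 = -47489/475 + 23556 = 11141611/475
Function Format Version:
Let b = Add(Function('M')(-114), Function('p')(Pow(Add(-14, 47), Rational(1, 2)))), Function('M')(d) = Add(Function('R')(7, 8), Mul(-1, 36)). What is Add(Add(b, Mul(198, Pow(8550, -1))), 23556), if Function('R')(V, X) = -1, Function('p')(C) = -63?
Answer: Rational(11141611, 475) ≈ 23456.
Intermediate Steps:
Function('M')(d) = -37 (Function('M')(d) = Add(-1, Mul(-1, 36)) = Add(-1, -36) = -37)
b = -100 (b = Add(-37, -63) = -100)
Add(Add(b, Mul(198, Pow(8550, -1))), 23556) = Add(Add(-100, Mul(198, Pow(8550, -1))), 23556) = Add(Add(-100, Mul(198, Rational(1, 8550))), 23556) = Add(Add(-100, Rational(11, 475)), 23556) = Add(Rational(-47489, 475), 23556) = Rational(11141611, 475)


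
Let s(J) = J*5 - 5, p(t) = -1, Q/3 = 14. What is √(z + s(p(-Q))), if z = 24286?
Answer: 34*√21 ≈ 155.81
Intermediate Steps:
Q = 42 (Q = 3*14 = 42)
s(J) = -5 + 5*J (s(J) = 5*J - 5 = -5 + 5*J)
√(z + s(p(-Q))) = √(24286 + (-5 + 5*(-1))) = √(24286 + (-5 - 5)) = √(24286 - 10) = √24276 = 34*√21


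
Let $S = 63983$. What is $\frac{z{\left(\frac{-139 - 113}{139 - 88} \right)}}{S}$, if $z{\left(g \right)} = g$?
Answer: $- \frac{84}{1087711} \approx -7.7226 \cdot 10^{-5}$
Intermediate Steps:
$\frac{z{\left(\frac{-139 - 113}{139 - 88} \right)}}{S} = \frac{\left(-139 - 113\right) \frac{1}{139 - 88}}{63983} = - \frac{252}{51} \cdot \frac{1}{63983} = \left(-252\right) \frac{1}{51} \cdot \frac{1}{63983} = \left(- \frac{84}{17}\right) \frac{1}{63983} = - \frac{84}{1087711}$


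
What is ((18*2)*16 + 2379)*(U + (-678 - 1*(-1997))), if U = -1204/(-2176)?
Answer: 2121208335/544 ≈ 3.8993e+6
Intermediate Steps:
U = 301/544 (U = -1204*(-1/2176) = 301/544 ≈ 0.55331)
((18*2)*16 + 2379)*(U + (-678 - 1*(-1997))) = ((18*2)*16 + 2379)*(301/544 + (-678 - 1*(-1997))) = (36*16 + 2379)*(301/544 + (-678 + 1997)) = (576 + 2379)*(301/544 + 1319) = 2955*(717837/544) = 2121208335/544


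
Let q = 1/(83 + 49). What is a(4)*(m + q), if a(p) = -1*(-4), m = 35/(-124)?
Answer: -1124/1023 ≈ -1.0987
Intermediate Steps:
q = 1/132 ≈ 0.0075758
m = -35/124 (m = 35*(-1/124) = -35/124 ≈ -0.28226)
a(p) = 4
a(4)*(m + q) = 4*(-35/124 + 1/132) = 4*(-281/1023) = -1124/1023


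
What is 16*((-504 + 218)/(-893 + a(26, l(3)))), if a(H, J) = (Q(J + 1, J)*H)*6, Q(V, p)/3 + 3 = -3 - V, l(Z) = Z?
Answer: 4576/5573 ≈ 0.82110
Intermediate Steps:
Q(V, p) = -18 - 3*V (Q(V, p) = -9 + 3*(-3 - V) = -9 + (-9 - 3*V) = -18 - 3*V)
a(H, J) = 6*H*(-21 - 3*J) (a(H, J) = ((-18 - 3*(J + 1))*H)*6 = ((-18 - 3*(1 + J))*H)*6 = ((-18 + (-3 - 3*J))*H)*6 = ((-21 - 3*J)*H)*6 = (H*(-21 - 3*J))*6 = 6*H*(-21 - 3*J))
16*((-504 + 218)/(-893 + a(26, l(3)))) = 16*((-504 + 218)/(-893 - 18*26*(7 + 3))) = 16*(-286/(-893 - 18*26*10)) = 16*(-286/(-893 - 4680)) = 16*(-286/(-5573)) = 16*(-286*(-1/5573)) = 16*(286/5573) = 4576/5573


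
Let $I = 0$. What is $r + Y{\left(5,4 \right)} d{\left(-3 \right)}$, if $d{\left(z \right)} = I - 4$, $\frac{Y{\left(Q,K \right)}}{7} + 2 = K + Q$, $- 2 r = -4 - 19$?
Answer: $- \frac{369}{2} \approx -184.5$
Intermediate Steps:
$r = \frac{23}{2}$ ($r = - \frac{-4 - 19}{2} = \left(- \frac{1}{2}\right) \left(-23\right) = \frac{23}{2} \approx 11.5$)
$Y{\left(Q,K \right)} = -14 + 7 K + 7 Q$ ($Y{\left(Q,K \right)} = -14 + 7 \left(K + Q\right) = -14 + \left(7 K + 7 Q\right) = -14 + 7 K + 7 Q$)
$d{\left(z \right)} = -4$ ($d{\left(z \right)} = 0 - 4 = -4$)
$r + Y{\left(5,4 \right)} d{\left(-3 \right)} = \frac{23}{2} + \left(-14 + 7 \cdot 4 + 7 \cdot 5\right) \left(-4\right) = \frac{23}{2} + \left(-14 + 28 + 35\right) \left(-4\right) = \frac{23}{2} + 49 \left(-4\right) = \frac{23}{2} - 196 = - \frac{369}{2}$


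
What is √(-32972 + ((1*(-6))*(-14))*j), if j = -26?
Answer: 2*I*√8789 ≈ 187.5*I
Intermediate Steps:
√(-32972 + ((1*(-6))*(-14))*j) = √(-32972 + ((1*(-6))*(-14))*(-26)) = √(-32972 - 6*(-14)*(-26)) = √(-32972 + 84*(-26)) = √(-32972 - 2184) = √(-35156) = 2*I*√8789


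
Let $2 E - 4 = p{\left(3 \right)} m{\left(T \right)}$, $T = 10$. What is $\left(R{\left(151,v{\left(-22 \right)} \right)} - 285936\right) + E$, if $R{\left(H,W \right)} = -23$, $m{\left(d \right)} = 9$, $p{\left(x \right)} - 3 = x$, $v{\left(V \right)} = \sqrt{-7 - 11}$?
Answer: $-285930$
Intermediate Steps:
$v{\left(V \right)} = 3 i \sqrt{2}$ ($v{\left(V \right)} = \sqrt{-18} = 3 i \sqrt{2}$)
$p{\left(x \right)} = 3 + x$
$E = 29$ ($E = 2 + \frac{\left(3 + 3\right) 9}{2} = 2 + \frac{6 \cdot 9}{2} = 2 + \frac{1}{2} \cdot 54 = 2 + 27 = 29$)
$\left(R{\left(151,v{\left(-22 \right)} \right)} - 285936\right) + E = \left(-23 - 285936\right) + 29 = -285959 + 29 = -285930$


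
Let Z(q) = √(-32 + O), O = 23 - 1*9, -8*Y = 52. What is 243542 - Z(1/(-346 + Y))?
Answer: 243542 - 3*I*√2 ≈ 2.4354e+5 - 4.2426*I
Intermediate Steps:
Y = -13/2 (Y = -⅛*52 = -13/2 ≈ -6.5000)
O = 14 (O = 23 - 9 = 14)
Z(q) = 3*I*√2 (Z(q) = √(-32 + 14) = √(-18) = 3*I*√2)
243542 - Z(1/(-346 + Y)) = 243542 - 3*I*√2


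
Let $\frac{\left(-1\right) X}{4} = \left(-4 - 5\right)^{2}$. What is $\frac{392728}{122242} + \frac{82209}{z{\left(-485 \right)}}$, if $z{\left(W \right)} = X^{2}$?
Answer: $\frac{8546067851}{2138746032} \approx 3.9958$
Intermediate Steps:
$X = -324$ ($X = - 4 \left(-4 - 5\right)^{2} = - 4 \left(-9\right)^{2} = \left(-4\right) 81 = -324$)
$z{\left(W \right)} = 104976$ ($z{\left(W \right)} = \left(-324\right)^{2} = 104976$)
$\frac{392728}{122242} + \frac{82209}{z{\left(-485 \right)}} = \frac{392728}{122242} + \frac{82209}{104976} = 392728 \cdot \frac{1}{122242} + 82209 \cdot \frac{1}{104976} = \frac{196364}{61121} + \frac{27403}{34992} = \frac{8546067851}{2138746032}$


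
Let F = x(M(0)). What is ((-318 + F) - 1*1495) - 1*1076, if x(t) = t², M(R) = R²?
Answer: -2889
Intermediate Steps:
F = 0 (F = (0²)² = 0² = 0)
((-318 + F) - 1*1495) - 1*1076 = ((-318 + 0) - 1*1495) - 1*1076 = (-318 - 1495) - 1076 = -1813 - 1076 = -2889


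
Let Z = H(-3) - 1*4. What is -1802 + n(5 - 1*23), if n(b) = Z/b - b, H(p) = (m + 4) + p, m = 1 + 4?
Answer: -16057/9 ≈ -1784.1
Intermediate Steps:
m = 5
H(p) = 9 + p (H(p) = (5 + 4) + p = 9 + p)
Z = 2 (Z = (9 - 3) - 1*4 = 6 - 4 = 2)
n(b) = -b + 2/b (n(b) = 2/b - b = -b + 2/b)
-1802 + n(5 - 1*23) = -1802 + (-(5 - 1*23) + 2/(5 - 1*23)) = -1802 + (-(5 - 23) + 2/(5 - 23)) = -1802 + (-1*(-18) + 2/(-18)) = -1802 + (18 + 2*(-1/18)) = -1802 + (18 - 1/9) = -1802 + 161/9 = -16057/9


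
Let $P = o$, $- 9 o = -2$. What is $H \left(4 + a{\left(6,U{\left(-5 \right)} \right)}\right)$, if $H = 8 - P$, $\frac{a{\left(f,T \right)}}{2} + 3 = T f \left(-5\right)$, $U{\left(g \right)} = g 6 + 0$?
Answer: $\frac{125860}{9} \approx 13984.0$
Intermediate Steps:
$o = \frac{2}{9}$ ($o = \left(- \frac{1}{9}\right) \left(-2\right) = \frac{2}{9} \approx 0.22222$)
$U{\left(g \right)} = 6 g$ ($U{\left(g \right)} = 6 g + 0 = 6 g$)
$a{\left(f,T \right)} = -6 - 10 T f$ ($a{\left(f,T \right)} = -6 + 2 T f \left(-5\right) = -6 + 2 \left(- 5 T f\right) = -6 - 10 T f$)
$P = \frac{2}{9} \approx 0.22222$
$H = \frac{70}{9}$ ($H = 8 - \frac{2}{9} = \frac{70}{9} \approx 7.7778$)
$H \left(4 + a{\left(6,U{\left(-5 \right)} \right)}\right) = \frac{70 \left(4 - \left(6 + 10 \cdot 6 \left(-5\right) 6\right)\right)}{9} = \frac{70 \left(4 - \left(6 - 1800\right)\right)}{9} = \frac{70 \left(4 + \left(-6 + 1800\right)\right)}{9} = \frac{70 \left(4 + 1794\right)}{9} = \frac{70}{9} \cdot 1798 = \frac{125860}{9}$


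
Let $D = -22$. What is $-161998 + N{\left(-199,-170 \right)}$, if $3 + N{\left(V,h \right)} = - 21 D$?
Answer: $-161539$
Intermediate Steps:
$N{\left(V,h \right)} = 459$ ($N{\left(V,h \right)} = -3 - -462 = -3 + 462 = 459$)
$-161998 + N{\left(-199,-170 \right)} = -161998 + 459 = -161539$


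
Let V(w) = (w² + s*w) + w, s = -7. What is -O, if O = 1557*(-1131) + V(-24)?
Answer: 1760247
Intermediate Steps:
V(w) = w² - 6*w (V(w) = (w² - 7*w) + w = w² - 6*w)
O = -1760247 (O = 1557*(-1131) - 24*(-6 - 24) = -1760967 - 24*(-30) = -1760967 + 720 = -1760247)
-O = -1*(-1760247) = 1760247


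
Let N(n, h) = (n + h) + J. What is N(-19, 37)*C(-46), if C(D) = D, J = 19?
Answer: -1702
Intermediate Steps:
N(n, h) = 19 + h + n (N(n, h) = (n + h) + 19 = (h + n) + 19 = 19 + h + n)
N(-19, 37)*C(-46) = (19 + 37 - 19)*(-46) = 37*(-46) = -1702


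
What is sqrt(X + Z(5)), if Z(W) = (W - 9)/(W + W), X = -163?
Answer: I*sqrt(4085)/5 ≈ 12.783*I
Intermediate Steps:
Z(W) = (-9 + W)/(2*W) (Z(W) = (-9 + W)/((2*W)) = (-9 + W)*(1/(2*W)) = (-9 + W)/(2*W))
sqrt(X + Z(5)) = sqrt(-163 + (1/2)*(-9 + 5)/5) = sqrt(-163 + (1/2)*(1/5)*(-4)) = sqrt(-163 - 2/5) = sqrt(-817/5) = I*sqrt(4085)/5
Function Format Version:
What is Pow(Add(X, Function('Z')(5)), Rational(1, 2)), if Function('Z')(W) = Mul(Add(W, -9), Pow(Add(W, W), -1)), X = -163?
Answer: Mul(Rational(1, 5), I, Pow(4085, Rational(1, 2))) ≈ Mul(12.783, I)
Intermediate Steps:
Function('Z')(W) = Mul(Rational(1, 2), Pow(W, -1), Add(-9, W)) (Function('Z')(W) = Mul(Add(-9, W), Pow(Mul(2, W), -1)) = Mul(Add(-9, W), Mul(Rational(1, 2), Pow(W, -1))) = Mul(Rational(1, 2), Pow(W, -1), Add(-9, W)))
Pow(Add(X, Function('Z')(5)), Rational(1, 2)) = Pow(Add(-163, Mul(Rational(1, 2), Pow(5, -1), Add(-9, 5))), Rational(1, 2)) = Pow(Add(-163, Mul(Rational(1, 2), Rational(1, 5), -4)), Rational(1, 2)) = Pow(Add(-163, Rational(-2, 5)), Rational(1, 2)) = Pow(Rational(-817, 5), Rational(1, 2)) = Mul(Rational(1, 5), I, Pow(4085, Rational(1, 2)))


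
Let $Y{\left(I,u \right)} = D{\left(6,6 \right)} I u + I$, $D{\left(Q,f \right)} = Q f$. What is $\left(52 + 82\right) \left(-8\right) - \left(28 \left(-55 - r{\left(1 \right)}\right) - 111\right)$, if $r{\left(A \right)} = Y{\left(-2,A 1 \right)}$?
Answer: $-1493$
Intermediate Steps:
$Y{\left(I,u \right)} = I + 36 I u$ ($Y{\left(I,u \right)} = 6 \cdot 6 I u + I = 36 I u + I = I + 36 I u$)
$r{\left(A \right)} = -2 - 72 A$ ($r{\left(A \right)} = - 2 \left(1 + 36 A 1\right) = - 2 \left(1 + 36 A\right) = -2 - 72 A$)
$\left(52 + 82\right) \left(-8\right) - \left(28 \left(-55 - r{\left(1 \right)}\right) - 111\right) = \left(52 + 82\right) \left(-8\right) - \left(28 \left(-55 - \left(-2 - 72\right)\right) - 111\right) = 134 \left(-8\right) - \left(28 \left(-55 - \left(-2 - 72\right)\right) - 111\right) = -1072 - \left(28 \left(-55 - -74\right) - 111\right) = -1072 - \left(28 \left(-55 + 74\right) - 111\right) = -1072 - \left(28 \cdot 19 - 111\right) = -1072 - \left(532 - 111\right) = -1072 - 421 = -1493$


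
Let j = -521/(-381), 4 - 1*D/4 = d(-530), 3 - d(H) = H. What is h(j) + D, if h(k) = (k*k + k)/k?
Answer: -805294/381 ≈ -2113.6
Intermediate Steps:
d(H) = 3 - H
D = -2116 (D = 16 - 4*(3 - 1*(-530)) = 16 - 4*(3 + 530) = 16 - 4*533 = 16 - 2132 = -2116)
j = 521/381 (j = -521*(-1/381) = 521/381 ≈ 1.3675)
h(k) = (k + k²)/k (h(k) = (k² + k)/k = (k + k²)/k)
h(j) + D = (1 + 521/381) - 2116 = 902/381 - 2116 = -805294/381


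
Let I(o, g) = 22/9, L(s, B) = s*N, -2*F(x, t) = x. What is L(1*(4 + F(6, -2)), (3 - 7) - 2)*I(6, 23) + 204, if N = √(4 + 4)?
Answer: 204 + 44*√2/9 ≈ 210.91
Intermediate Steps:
N = 2*√2 (N = √8 = 2*√2 ≈ 2.8284)
F(x, t) = -x/2
L(s, B) = 2*s*√2 (L(s, B) = s*(2*√2) = 2*s*√2)
I(o, g) = 22/9 (I(o, g) = 22*(⅑) = 22/9)
L(1*(4 + F(6, -2)), (3 - 7) - 2)*I(6, 23) + 204 = (2*(1*(4 - ½*6))*√2)*(22/9) + 204 = (2*(1*(4 - 3))*√2)*(22/9) + 204 = (2*(1*1)*√2)*(22/9) + 204 = (2*1*√2)*(22/9) + 204 = (2*√2)*(22/9) + 204 = 44*√2/9 + 204 = 204 + 44*√2/9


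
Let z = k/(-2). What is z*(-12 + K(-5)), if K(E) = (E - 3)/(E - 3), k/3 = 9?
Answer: 297/2 ≈ 148.50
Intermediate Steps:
k = 27 (k = 3*9 = 27)
z = -27/2 (z = 27/(-2) = 27*(-½) = -27/2 ≈ -13.500)
K(E) = 1 (K(E) = (-3 + E)/(-3 + E) = 1)
z*(-12 + K(-5)) = -27*(-12 + 1)/2 = -27/2*(-11) = 297/2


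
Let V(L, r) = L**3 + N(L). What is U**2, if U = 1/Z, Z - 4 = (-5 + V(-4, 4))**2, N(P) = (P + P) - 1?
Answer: 1/37063744 ≈ 2.6981e-8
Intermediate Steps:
N(P) = -1 + 2*P (N(P) = 2*P - 1 = -1 + 2*P)
V(L, r) = -1 + L**3 + 2*L (V(L, r) = L**3 + (-1 + 2*L) = -1 + L**3 + 2*L)
Z = 6088 (Z = 4 + (-5 + (-1 + (-4)**3 + 2*(-4)))**2 = 4 + (-5 + (-1 - 64 - 8))**2 = 4 + (-5 - 73)**2 = 4 + (-78)**2 = 4 + 6084 = 6088)
U = 1/6088 ≈ 0.00016426
U**2 = (1/6088)**2 = 1/37063744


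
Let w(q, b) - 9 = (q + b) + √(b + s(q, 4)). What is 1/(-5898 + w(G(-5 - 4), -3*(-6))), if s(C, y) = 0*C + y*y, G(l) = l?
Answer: -2940/17287183 - √34/34574366 ≈ -0.00017024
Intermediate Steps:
s(C, y) = y² (s(C, y) = 0 + y² = y²)
w(q, b) = 9 + b + q + √(16 + b) (w(q, b) = 9 + ((q + b) + √(b + 4²)) = 9 + ((b + q) + √(b + 16)) = 9 + ((b + q) + √(16 + b)) = 9 + (b + q + √(16 + b)) = 9 + b + q + √(16 + b))
1/(-5898 + w(G(-5 - 4), -3*(-6))) = 1/(-5898 + (9 - 3*(-6) + (-5 - 4) + √(16 - 3*(-6)))) = 1/(-5898 + (9 + 18 - 9 + √(16 + 18))) = 1/(-5898 + (9 + 18 - 9 + √34)) = 1/(-5898 + (18 + √34)) = 1/(-5880 + √34)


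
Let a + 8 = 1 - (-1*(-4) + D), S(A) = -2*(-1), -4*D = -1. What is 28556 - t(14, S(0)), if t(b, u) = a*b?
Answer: 57427/2 ≈ 28714.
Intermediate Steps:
D = ¼ (D = -¼*(-1) = ¼ ≈ 0.25000)
S(A) = 2
a = -45/4 (a = -8 + (1 - (-1*(-4) + ¼)) = -8 + (1 - (4 + ¼)) = -8 + (1 - 1*17/4) = -8 + (1 - 17/4) = -8 - 13/4 = -45/4 ≈ -11.250)
t(b, u) = -45*b/4
28556 - t(14, S(0)) = 28556 - (-45)*14/4 = 28556 - 1*(-315/2) = 28556 + 315/2 = 57427/2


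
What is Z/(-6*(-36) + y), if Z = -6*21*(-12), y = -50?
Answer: 756/83 ≈ 9.1084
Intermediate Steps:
Z = 1512 (Z = -126*(-12) = 1512)
Z/(-6*(-36) + y) = 1512/(-6*(-36) - 50) = 1512/(216 - 50) = 1512/166 = 1512*(1/166) = 756/83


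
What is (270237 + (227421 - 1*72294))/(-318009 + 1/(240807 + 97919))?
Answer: -144081846264/107717916533 ≈ -1.3376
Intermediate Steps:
(270237 + (227421 - 1*72294))/(-318009 + 1/(240807 + 97919)) = (270237 + (227421 - 72294))/(-318009 + 1/338726) = (270237 + 155127)/(-318009 + 1/338726) = 425364/(-107717916533/338726) = 425364*(-338726/107717916533) = -144081846264/107717916533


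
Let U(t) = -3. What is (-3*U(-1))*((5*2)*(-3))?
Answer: -270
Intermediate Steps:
(-3*U(-1))*((5*2)*(-3)) = (-3*(-3))*((5*2)*(-3)) = 9*(10*(-3)) = 9*(-30) = -270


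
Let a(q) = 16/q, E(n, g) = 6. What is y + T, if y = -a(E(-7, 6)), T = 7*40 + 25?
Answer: 907/3 ≈ 302.33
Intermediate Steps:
T = 305 (T = 280 + 25 = 305)
y = -8/3 (y = -16/6 = -1*8/3 = -8/3 ≈ -2.6667)
y + T = -8/3 + 305 = 907/3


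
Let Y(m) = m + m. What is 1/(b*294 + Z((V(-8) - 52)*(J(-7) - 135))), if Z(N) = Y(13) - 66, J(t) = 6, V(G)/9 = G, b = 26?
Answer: 1/7604 ≈ 0.00013151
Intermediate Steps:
Y(m) = 2*m
V(G) = 9*G
Z(N) = -40 (Z(N) = 2*13 - 66 = 26 - 66 = -40)
1/(b*294 + Z((V(-8) - 52)*(J(-7) - 135))) = 1/(26*294 - 40) = 1/(7644 - 40) = 1/7604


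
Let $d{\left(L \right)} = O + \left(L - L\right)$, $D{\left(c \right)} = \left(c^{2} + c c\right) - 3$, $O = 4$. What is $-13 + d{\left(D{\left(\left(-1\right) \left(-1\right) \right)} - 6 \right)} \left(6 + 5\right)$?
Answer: $31$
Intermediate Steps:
$D{\left(c \right)} = -3 + 2 c^{2}$ ($D{\left(c \right)} = \left(c^{2} + c^{2}\right) - 3 = 2 c^{2} - 3 = -3 + 2 c^{2}$)
$d{\left(L \right)} = 4$ ($d{\left(L \right)} = 4 + \left(L - L\right) = 4 + 0 = 4$)
$-13 + d{\left(D{\left(\left(-1\right) \left(-1\right) \right)} - 6 \right)} \left(6 + 5\right) = -13 + 4 \left(6 + 5\right) = -13 + 4 \cdot 11 = -13 + 44 = 31$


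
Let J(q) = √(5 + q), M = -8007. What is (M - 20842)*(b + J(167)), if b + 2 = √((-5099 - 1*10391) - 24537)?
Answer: 57698 - 57698*√43 - 28849*I*√40027 ≈ -3.2065e+5 - 5.7717e+6*I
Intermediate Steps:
b = -2 + I*√40027 (b = -2 + √((-5099 - 1*10391) - 24537) = -2 + √((-5099 - 10391) - 24537) = -2 + √(-15490 - 24537) = -2 + √(-40027) = -2 + I*√40027 ≈ -2.0 + 200.07*I)
(M - 20842)*(b + J(167)) = (-8007 - 20842)*((-2 + I*√40027) + √(5 + 167)) = -28849*((-2 + I*√40027) + √172) = -28849*((-2 + I*√40027) + 2*√43) = -28849*(-2 + 2*√43 + I*√40027) = 57698 - 57698*√43 - 28849*I*√40027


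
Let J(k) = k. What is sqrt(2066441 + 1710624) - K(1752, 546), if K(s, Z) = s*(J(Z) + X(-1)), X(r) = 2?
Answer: -960096 + sqrt(3777065) ≈ -9.5815e+5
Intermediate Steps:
K(s, Z) = s*(2 + Z) (K(s, Z) = s*(Z + 2) = s*(2 + Z))
sqrt(2066441 + 1710624) - K(1752, 546) = sqrt(2066441 + 1710624) - 1752*(2 + 546) = sqrt(3777065) - 1752*548 = sqrt(3777065) - 1*960096 = sqrt(3777065) - 960096 = -960096 + sqrt(3777065)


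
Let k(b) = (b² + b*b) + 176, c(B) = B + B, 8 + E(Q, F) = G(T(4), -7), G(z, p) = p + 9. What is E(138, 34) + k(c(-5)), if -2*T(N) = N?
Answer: 370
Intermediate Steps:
T(N) = -N/2
G(z, p) = 9 + p
E(Q, F) = -6 (E(Q, F) = -8 + (9 - 7) = -8 + 2 = -6)
c(B) = 2*B
k(b) = 176 + 2*b² (k(b) = (b² + b²) + 176 = 2*b² + 176 = 176 + 2*b²)
E(138, 34) + k(c(-5)) = -6 + (176 + 2*(2*(-5))²) = -6 + (176 + 2*(-10)²) = -6 + (176 + 2*100) = -6 + (176 + 200) = -6 + 376 = 370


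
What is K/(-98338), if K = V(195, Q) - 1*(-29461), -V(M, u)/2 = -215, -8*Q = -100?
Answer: -29891/98338 ≈ -0.30396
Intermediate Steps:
Q = 25/2 (Q = -1/8*(-100) = 25/2 ≈ 12.500)
V(M, u) = 430 (V(M, u) = -2*(-215) = 430)
K = 29891 (K = 430 - 1*(-29461) = 430 + 29461 = 29891)
K/(-98338) = 29891/(-98338) = 29891*(-1/98338) = -29891/98338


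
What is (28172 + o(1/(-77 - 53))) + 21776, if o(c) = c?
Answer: 6493239/130 ≈ 49948.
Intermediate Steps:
(28172 + o(1/(-77 - 53))) + 21776 = (28172 + 1/(-77 - 53)) + 21776 = (28172 + 1/(-130)) + 21776 = (28172 - 1/130) + 21776 = 3662359/130 + 21776 = 6493239/130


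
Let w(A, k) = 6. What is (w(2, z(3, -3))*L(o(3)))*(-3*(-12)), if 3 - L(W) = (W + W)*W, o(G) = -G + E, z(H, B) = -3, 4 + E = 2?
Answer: -10152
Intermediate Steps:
E = -2 (E = -4 + 2 = -2)
o(G) = -2 - G (o(G) = -G - 2 = -2 - G)
L(W) = 3 - 2*W² (L(W) = 3 - (W + W)*W = 3 - 2*W*W = 3 - 2*W²)
(w(2, z(3, -3))*L(o(3)))*(-3*(-12)) = (6*(3 - 2*(-2 - 1*3)²))*(-3*(-12)) = (6*(3 - 2*(-2 - 3)²))*36 = (6*(3 - 2*(-5)²))*36 = (6*(3 - 2*25))*36 = (6*(3 - 50))*36 = (6*(-47))*36 = -282*36 = -10152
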